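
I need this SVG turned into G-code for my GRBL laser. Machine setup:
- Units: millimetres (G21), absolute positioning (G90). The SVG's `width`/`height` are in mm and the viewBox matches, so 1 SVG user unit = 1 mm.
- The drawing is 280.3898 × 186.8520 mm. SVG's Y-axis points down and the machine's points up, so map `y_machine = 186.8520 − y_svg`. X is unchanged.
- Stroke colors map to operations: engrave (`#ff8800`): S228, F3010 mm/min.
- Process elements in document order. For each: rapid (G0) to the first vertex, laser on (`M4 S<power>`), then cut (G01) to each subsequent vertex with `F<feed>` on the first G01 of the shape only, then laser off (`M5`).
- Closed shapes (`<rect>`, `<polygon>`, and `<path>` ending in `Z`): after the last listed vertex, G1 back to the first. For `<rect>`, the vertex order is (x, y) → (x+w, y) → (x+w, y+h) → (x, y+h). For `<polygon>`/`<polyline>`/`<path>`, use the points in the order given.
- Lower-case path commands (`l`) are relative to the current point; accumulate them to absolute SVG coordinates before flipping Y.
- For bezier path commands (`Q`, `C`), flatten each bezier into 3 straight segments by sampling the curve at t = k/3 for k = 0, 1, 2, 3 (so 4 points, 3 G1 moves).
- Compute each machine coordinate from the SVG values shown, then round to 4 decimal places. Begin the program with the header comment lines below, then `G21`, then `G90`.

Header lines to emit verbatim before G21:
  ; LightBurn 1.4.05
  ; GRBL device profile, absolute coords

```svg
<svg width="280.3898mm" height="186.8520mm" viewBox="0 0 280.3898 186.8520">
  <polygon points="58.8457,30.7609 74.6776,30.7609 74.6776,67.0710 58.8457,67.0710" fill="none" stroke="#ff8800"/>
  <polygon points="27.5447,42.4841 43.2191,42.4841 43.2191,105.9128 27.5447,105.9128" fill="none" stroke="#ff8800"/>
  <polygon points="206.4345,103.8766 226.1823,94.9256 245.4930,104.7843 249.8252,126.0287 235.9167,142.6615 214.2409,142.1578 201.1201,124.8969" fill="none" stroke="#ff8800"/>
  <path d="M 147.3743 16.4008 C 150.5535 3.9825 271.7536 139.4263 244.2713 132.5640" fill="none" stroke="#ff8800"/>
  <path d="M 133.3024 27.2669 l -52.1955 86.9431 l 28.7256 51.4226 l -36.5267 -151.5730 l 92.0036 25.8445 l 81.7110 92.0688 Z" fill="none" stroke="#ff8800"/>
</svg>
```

viewBox `0 0 280.3898 186.8520` with mm width/height → 1 unit = 1 mm. Flip: y_m = 186.8520 − y_svg.

**Shape 1** — `<polygon>` rectangle, stroke `#ff8800` → engrave (S228, F3010). Machine vertices: (58.8457,156.0911) → (74.6776,156.0911) → (74.6776,119.7810) → (58.8457,119.7810) → (58.8457,156.0911). Closed: final G1 returns to the first vertex.

**Shape 2** — `<polygon>` rectangle, stroke `#ff8800` → engrave (S228, F3010). Machine vertices: (27.5447,144.3679) → (43.2191,144.3679) → (43.2191,80.9392) → (27.5447,80.9392) → (27.5447,144.3679). Closed: final G1 returns to the first vertex.

**Shape 3** — `<polygon>` regular polygon, stroke `#ff8800` → engrave (S228, F3010). Machine vertices: (206.4345,82.9754) → (226.1823,91.9264) → (245.4930,82.0677) → (249.8252,60.8233) → (235.9167,44.1905) → (214.2409,44.6942) → (201.1201,61.9551) → (206.4345,82.9754). Closed: final G1 returns to the first vertex.

**Shape 4** — `<path>` cubic bezier, stroke `#ff8800` → engrave (S228, F3010). Control points (SVG): P0=(147.3743,16.4008), P1=(150.5535,3.9825), P2=(271.7536,139.4263), P3=(244.2713,132.5640); sampled at t=k/3. Machine vertices: (147.3743,170.4512) → (180.0159,144.3291) → (232.0707,84.1141) → (244.2713,54.2880). Open path.

**Shape 5** — `<path>` closed polygon, stroke `#ff8800` → engrave (S228, F3010). Machine vertices: (133.3024,159.5851) → (81.1069,72.6420) → (109.8325,21.2194) → (73.3058,172.7924) → (165.3094,146.9479) → (247.0204,54.8791) → (133.3024,159.5851). Closed: final G1 returns to the first vertex.

; LightBurn 1.4.05
; GRBL device profile, absolute coords
G21
G90
G0 X58.8457 Y156.0911
M4 S228
G01 X74.6776 Y156.0911 F3010
G01 X74.6776 Y119.7810
G01 X58.8457 Y119.7810
G01 X58.8457 Y156.0911
M5
G0 X27.5447 Y144.3679
M4 S228
G01 X43.2191 Y144.3679 F3010
G01 X43.2191 Y80.9392
G01 X27.5447 Y80.9392
G01 X27.5447 Y144.3679
M5
G0 X206.4345 Y82.9754
M4 S228
G01 X226.1823 Y91.9264 F3010
G01 X245.4930 Y82.0677
G01 X249.8252 Y60.8233
G01 X235.9167 Y44.1905
G01 X214.2409 Y44.6942
G01 X201.1201 Y61.9551
G01 X206.4345 Y82.9754
M5
G0 X147.3743 Y170.4512
M4 S228
G01 X180.0159 Y144.3291 F3010
G01 X232.0707 Y84.1141
G01 X244.2713 Y54.2880
M5
G0 X133.3024 Y159.5851
M4 S228
G01 X81.1069 Y72.6420 F3010
G01 X109.8325 Y21.2194
G01 X73.3058 Y172.7924
G01 X165.3094 Y146.9479
G01 X247.0204 Y54.8791
G01 X133.3024 Y159.5851
M5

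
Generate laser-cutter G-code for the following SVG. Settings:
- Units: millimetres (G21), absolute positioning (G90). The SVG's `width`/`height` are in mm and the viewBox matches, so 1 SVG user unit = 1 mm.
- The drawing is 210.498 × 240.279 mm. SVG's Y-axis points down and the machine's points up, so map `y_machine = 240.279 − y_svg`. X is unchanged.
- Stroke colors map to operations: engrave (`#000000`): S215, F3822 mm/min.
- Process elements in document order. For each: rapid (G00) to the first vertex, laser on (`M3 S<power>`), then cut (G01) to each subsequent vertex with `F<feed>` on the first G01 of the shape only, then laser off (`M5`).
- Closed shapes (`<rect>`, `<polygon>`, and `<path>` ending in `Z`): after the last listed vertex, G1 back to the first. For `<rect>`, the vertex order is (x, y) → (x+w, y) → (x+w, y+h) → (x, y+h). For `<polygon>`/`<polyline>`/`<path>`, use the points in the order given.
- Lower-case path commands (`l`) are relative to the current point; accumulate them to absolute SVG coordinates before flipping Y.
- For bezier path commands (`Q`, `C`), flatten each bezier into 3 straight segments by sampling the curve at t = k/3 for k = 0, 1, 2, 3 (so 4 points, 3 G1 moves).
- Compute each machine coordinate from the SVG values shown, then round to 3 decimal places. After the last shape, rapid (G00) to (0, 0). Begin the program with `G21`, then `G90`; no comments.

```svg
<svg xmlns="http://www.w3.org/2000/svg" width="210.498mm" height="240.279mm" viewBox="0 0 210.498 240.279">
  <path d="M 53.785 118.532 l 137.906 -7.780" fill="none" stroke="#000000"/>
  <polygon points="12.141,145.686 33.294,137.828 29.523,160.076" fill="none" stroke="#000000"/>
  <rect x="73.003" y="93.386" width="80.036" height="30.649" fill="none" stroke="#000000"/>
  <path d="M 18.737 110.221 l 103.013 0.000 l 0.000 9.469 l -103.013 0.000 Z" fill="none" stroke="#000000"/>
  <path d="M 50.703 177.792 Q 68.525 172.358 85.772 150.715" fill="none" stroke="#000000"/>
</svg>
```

Since the viewBox matches the mm dimensions, user units are millimetres directly. The only transform is the Y-flip y_m = 240.279 − y_svg.

Shape 1 is a line segment drawn with `<path>`. Its stroke #000000 means engrave at S215, F3822. After flipping Y the toolpath is (53.785,121.747) → (191.691,129.527).

Shape 2 is a regular polygon drawn with `<polygon>`. Its stroke #000000 means engrave at S215, F3822. After flipping Y the toolpath is (12.141,94.593) → (33.294,102.451) → (29.523,80.203) → (12.141,94.593), returning to the start.

Shape 3 is a rectangle drawn with `<rect>`. Its stroke #000000 means engrave at S215, F3822. After flipping Y the toolpath is (73.003,146.893) → (153.039,146.893) → (153.039,116.244) → (73.003,116.244) → (73.003,146.893), returning to the start.

Shape 4 is a rectangle drawn with `<path>`. Its stroke #000000 means engrave at S215, F3822. After flipping Y the toolpath is (18.737,130.058) → (121.750,130.058) → (121.750,120.589) → (18.737,120.589) → (18.737,130.058), returning to the start.

Shape 5 is a quadratic bezier drawn with `<path>`. Its stroke #000000 means engrave at S215, F3822. After flipping Y the toolpath is (50.703,62.487) → (62.520,67.911) → (74.210,76.936) → (85.772,89.564).

G21
G90
G00 X53.785 Y121.747
M3 S215
G01 X191.691 Y129.527 F3822
M5
G00 X12.141 Y94.593
M3 S215
G01 X33.294 Y102.451 F3822
G01 X29.523 Y80.203
G01 X12.141 Y94.593
M5
G00 X73.003 Y146.893
M3 S215
G01 X153.039 Y146.893 F3822
G01 X153.039 Y116.244
G01 X73.003 Y116.244
G01 X73.003 Y146.893
M5
G00 X18.737 Y130.058
M3 S215
G01 X121.750 Y130.058 F3822
G01 X121.750 Y120.589
G01 X18.737 Y120.589
G01 X18.737 Y130.058
M5
G00 X50.703 Y62.487
M3 S215
G01 X62.520 Y67.911 F3822
G01 X74.210 Y76.936
G01 X85.772 Y89.564
M5
G00 X0.000 Y0.000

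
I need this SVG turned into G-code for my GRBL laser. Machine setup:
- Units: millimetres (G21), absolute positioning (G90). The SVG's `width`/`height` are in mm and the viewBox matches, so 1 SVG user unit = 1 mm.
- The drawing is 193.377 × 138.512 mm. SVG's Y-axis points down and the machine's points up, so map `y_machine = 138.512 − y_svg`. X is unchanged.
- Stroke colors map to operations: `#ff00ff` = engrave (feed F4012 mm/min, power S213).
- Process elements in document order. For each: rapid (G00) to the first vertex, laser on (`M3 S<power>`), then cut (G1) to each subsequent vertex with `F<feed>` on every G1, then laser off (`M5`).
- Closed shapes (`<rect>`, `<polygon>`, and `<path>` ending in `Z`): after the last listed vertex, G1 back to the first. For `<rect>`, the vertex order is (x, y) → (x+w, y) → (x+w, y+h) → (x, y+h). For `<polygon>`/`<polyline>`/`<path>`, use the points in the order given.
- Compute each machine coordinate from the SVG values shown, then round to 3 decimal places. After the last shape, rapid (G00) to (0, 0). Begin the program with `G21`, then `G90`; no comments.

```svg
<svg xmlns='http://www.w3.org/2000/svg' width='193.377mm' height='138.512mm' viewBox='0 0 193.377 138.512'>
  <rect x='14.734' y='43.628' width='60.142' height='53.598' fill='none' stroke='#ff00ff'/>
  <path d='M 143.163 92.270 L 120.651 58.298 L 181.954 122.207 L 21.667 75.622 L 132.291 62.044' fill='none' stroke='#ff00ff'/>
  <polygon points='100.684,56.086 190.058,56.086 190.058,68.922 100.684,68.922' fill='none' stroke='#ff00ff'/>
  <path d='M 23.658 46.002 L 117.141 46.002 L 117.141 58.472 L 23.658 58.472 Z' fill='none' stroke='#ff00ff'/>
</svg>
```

G21
G90
G00 X14.734 Y94.884
M3 S213
G1 X74.876 Y94.884 F4012
G1 X74.876 Y41.286 F4012
G1 X14.734 Y41.286 F4012
G1 X14.734 Y94.884 F4012
M5
G00 X143.163 Y46.242
M3 S213
G1 X120.651 Y80.214 F4012
G1 X181.954 Y16.305 F4012
G1 X21.667 Y62.890 F4012
G1 X132.291 Y76.468 F4012
M5
G00 X100.684 Y82.426
M3 S213
G1 X190.058 Y82.426 F4012
G1 X190.058 Y69.590 F4012
G1 X100.684 Y69.590 F4012
G1 X100.684 Y82.426 F4012
M5
G00 X23.658 Y92.510
M3 S213
G1 X117.141 Y92.510 F4012
G1 X117.141 Y80.040 F4012
G1 X23.658 Y80.040 F4012
G1 X23.658 Y92.510 F4012
M5
G00 X0.000 Y0.000

viewBox `0 0 193.377 138.512` with mm width/height → 1 unit = 1 mm. Flip: y_m = 138.512 − y_svg.

**Shape 1** — `<rect>` rectangle, stroke `#ff00ff` → engrave (S213, F4012). Machine vertices: (14.734,94.884) → (74.876,94.884) → (74.876,41.286) → (14.734,41.286) → (14.734,94.884). Closed: final G1 returns to the first vertex.

**Shape 2** — `<path>` open polyline, stroke `#ff00ff` → engrave (S213, F4012). Machine vertices: (143.163,46.242) → (120.651,80.214) → (181.954,16.305) → (21.667,62.890) → (132.291,76.468). Open path.

**Shape 3** — `<polygon>` rectangle, stroke `#ff00ff` → engrave (S213, F4012). Machine vertices: (100.684,82.426) → (190.058,82.426) → (190.058,69.590) → (100.684,69.590) → (100.684,82.426). Closed: final G1 returns to the first vertex.

**Shape 4** — `<path>` rectangle, stroke `#ff00ff` → engrave (S213, F4012). Machine vertices: (23.658,92.510) → (117.141,92.510) → (117.141,80.040) → (23.658,80.040) → (23.658,92.510). Closed: final G1 returns to the first vertex.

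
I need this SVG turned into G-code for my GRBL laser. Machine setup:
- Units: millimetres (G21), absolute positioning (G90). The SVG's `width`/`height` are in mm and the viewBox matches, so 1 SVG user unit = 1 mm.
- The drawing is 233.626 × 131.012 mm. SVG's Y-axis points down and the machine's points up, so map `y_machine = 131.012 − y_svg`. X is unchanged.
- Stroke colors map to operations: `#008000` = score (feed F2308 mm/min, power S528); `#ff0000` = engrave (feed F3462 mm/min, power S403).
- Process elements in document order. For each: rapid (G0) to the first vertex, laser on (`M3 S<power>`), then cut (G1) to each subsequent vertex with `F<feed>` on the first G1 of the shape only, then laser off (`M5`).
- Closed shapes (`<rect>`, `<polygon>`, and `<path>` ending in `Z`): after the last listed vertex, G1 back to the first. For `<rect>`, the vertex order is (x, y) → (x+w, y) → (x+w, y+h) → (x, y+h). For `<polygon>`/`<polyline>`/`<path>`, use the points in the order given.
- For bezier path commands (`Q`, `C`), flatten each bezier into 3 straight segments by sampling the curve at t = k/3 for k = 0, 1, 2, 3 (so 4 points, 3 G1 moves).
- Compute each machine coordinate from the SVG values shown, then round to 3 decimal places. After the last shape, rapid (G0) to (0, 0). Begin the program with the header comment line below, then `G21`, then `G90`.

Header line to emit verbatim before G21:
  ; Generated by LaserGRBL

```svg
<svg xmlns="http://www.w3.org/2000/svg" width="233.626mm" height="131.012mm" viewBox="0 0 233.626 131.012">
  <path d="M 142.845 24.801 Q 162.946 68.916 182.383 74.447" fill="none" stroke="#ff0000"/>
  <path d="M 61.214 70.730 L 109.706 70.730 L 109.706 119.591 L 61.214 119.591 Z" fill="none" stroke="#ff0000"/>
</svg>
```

; Generated by LaserGRBL
G21
G90
G0 X142.845 Y106.211
M3 S403
G1 X156.172 Y81.088 F3462
G1 X169.351 Y64.539
G1 X182.383 Y56.565
M5
G0 X61.214 Y60.282
M3 S403
G1 X109.706 Y60.282 F3462
G1 X109.706 Y11.421
G1 X61.214 Y11.421
G1 X61.214 Y60.282
M5
G0 X0.000 Y0.000

1 u = 1 mm; y_m = 131.012 − y.

[1] `<path>` quadratic bezier, #ff0000→engrave S403 F3462: (142.845,106.211) → (156.172,81.088) → (169.351,64.539) → (182.383,56.565)

[2] `<path>` rectangle, #ff0000→engrave S403 F3462: (61.214,60.282) → (109.706,60.282) → (109.706,11.421) → (61.214,11.421) → (61.214,60.282) (closed)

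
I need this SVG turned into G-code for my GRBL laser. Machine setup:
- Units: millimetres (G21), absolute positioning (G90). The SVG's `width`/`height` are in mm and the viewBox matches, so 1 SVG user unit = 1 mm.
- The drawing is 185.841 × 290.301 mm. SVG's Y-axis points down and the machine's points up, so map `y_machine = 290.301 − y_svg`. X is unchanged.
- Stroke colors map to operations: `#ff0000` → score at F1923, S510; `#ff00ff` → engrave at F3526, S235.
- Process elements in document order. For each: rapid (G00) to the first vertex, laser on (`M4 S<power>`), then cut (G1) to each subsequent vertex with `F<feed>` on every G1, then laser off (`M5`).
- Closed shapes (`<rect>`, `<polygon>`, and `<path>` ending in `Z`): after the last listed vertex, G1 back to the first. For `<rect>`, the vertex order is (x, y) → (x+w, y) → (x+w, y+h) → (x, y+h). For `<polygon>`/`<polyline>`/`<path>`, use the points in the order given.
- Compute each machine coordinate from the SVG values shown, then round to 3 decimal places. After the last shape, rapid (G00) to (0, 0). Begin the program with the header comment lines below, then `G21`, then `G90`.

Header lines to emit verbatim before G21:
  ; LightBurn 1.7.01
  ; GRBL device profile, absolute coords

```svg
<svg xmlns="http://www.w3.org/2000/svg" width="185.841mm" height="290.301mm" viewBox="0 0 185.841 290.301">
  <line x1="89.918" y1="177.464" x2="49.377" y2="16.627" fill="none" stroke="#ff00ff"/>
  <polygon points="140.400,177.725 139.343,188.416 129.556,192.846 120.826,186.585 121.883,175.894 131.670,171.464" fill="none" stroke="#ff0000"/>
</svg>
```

1 u = 1 mm; y_m = 290.301 − y.

[1] `<line>` line segment, #ff00ff→engrave S235 F3526: (89.918,112.837) → (49.377,273.674)

[2] `<polygon>` regular polygon, #ff0000→score S510 F1923: (140.400,112.576) → (139.343,101.885) → (129.556,97.455) → (120.826,103.716) → (121.883,114.407) → (131.670,118.837) → (140.400,112.576) (closed)

; LightBurn 1.7.01
; GRBL device profile, absolute coords
G21
G90
G00 X89.918 Y112.837
M4 S235
G1 X49.377 Y273.674 F3526
M5
G00 X140.400 Y112.576
M4 S510
G1 X139.343 Y101.885 F1923
G1 X129.556 Y97.455 F1923
G1 X120.826 Y103.716 F1923
G1 X121.883 Y114.407 F1923
G1 X131.670 Y118.837 F1923
G1 X140.400 Y112.576 F1923
M5
G00 X0.000 Y0.000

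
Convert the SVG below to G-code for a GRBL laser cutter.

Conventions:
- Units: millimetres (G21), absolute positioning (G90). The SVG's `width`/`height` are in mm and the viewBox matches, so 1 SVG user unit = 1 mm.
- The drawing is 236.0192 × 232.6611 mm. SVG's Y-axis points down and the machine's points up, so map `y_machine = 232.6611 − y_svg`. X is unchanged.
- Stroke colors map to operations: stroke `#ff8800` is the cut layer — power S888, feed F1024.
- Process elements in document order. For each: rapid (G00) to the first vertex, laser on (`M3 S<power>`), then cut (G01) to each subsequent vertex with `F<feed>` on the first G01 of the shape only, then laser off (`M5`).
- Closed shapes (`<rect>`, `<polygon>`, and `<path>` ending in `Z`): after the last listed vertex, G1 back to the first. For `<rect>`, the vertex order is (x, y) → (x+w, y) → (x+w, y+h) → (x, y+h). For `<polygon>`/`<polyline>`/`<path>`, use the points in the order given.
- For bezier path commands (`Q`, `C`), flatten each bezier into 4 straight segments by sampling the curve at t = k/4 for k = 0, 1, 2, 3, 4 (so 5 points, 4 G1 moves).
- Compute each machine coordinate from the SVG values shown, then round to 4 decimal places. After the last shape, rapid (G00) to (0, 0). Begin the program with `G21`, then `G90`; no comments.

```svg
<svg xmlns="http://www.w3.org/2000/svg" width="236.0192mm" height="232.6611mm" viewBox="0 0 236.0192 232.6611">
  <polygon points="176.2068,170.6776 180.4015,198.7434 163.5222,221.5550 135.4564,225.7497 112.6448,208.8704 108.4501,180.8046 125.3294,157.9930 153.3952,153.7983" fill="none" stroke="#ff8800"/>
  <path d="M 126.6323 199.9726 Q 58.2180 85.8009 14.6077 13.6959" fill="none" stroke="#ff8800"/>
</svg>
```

G21
G90
G00 X176.2068 Y61.9835
M3 S888
G01 X180.4015 Y33.9177 F1024
G01 X163.5222 Y11.1061
G01 X135.4564 Y6.9114
G01 X112.6448 Y23.7907
G01 X108.4501 Y51.8565
G01 X125.3294 Y74.6681
G01 X153.3952 Y78.8628
G01 X176.2068 Y61.9835
M5
G00 X126.6323 Y32.6885
M3 S888
G01 X93.9754 Y87.1452 F1024
G01 X64.4190 Y136.3435
G01 X37.9631 Y180.2835
G01 X14.6077 Y218.9652
M5
G00 X0.0000 Y0.0000

viewBox `0 0 236.0192 232.6611` with mm width/height → 1 unit = 1 mm. Flip: y_m = 232.6611 − y_svg.

**Shape 1** — `<polygon>` regular polygon, stroke `#ff8800` → cut (S888, F1024). Machine vertices: (176.2068,61.9835) → (180.4015,33.9177) → (163.5222,11.1061) → (135.4564,6.9114) → (112.6448,23.7907) → (108.4501,51.8565) → (125.3294,74.6681) → (153.3952,78.8628) → (176.2068,61.9835). Closed: final G1 returns to the first vertex.

**Shape 2** — `<path>` quadratic bezier, stroke `#ff8800` → cut (S888, F1024). Control points (SVG): P0=(126.6323,199.9726), P1=(58.2180,85.8009), P2=(14.6077,13.6959); sampled at t=k/4. Machine vertices: (126.6323,32.6885) → (93.9754,87.1452) → (64.4190,136.3435) → (37.9631,180.2835) → (14.6077,218.9652). Open path.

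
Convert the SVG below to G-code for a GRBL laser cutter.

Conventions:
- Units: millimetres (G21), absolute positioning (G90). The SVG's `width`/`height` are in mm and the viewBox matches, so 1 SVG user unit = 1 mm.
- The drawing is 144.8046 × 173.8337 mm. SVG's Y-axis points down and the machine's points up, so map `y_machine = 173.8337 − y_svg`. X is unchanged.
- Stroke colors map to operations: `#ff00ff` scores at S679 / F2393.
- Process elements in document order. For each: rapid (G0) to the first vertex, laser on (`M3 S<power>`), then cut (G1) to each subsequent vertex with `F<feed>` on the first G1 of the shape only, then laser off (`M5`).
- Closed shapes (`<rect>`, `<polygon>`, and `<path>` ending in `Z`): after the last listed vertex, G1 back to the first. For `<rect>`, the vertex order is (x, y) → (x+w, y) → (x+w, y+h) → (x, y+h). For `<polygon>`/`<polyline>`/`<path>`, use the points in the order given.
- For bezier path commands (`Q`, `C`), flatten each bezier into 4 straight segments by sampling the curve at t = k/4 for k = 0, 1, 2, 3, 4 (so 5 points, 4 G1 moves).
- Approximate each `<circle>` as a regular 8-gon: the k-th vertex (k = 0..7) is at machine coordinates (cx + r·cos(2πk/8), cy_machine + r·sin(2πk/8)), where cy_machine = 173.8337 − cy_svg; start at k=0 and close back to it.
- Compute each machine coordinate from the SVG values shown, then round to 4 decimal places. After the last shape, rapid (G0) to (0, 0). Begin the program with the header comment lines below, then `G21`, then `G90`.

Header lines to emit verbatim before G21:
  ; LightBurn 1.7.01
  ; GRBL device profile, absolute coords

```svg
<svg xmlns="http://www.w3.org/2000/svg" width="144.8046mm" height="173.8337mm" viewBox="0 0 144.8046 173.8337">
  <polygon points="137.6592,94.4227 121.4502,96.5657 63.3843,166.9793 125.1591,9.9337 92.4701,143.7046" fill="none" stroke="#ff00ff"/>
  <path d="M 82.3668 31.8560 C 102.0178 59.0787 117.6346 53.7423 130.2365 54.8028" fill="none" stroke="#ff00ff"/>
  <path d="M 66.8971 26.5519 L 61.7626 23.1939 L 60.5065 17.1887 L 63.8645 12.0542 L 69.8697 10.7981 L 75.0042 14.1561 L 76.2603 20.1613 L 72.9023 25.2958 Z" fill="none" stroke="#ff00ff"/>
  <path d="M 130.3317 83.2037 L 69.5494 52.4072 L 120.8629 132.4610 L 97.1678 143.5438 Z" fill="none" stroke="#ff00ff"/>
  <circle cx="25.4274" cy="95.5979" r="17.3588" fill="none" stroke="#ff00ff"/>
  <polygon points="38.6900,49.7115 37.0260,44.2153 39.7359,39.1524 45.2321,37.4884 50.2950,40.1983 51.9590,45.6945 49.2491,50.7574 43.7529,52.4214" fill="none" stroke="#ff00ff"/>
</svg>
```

1 u = 1 mm; y_m = 173.8337 − y.

[1] `<polygon>` closed polygon, #ff00ff→score S679 F2393: (137.6592,79.4110) → (121.4502,77.2680) → (63.3843,6.8544) → (125.1591,163.9000) → (92.4701,30.1291) → (137.6592,79.4110) (closed)

[2] `<path>` cubic bezier, #ff00ff→score S679 F2393: (82.3668,141.9777) → (96.3646,127.0568) → (108.9451,120.6935) → (120.2039,119.2355) → (130.2365,119.0309)

[3] `<path>` regular polygon, #ff00ff→score S679 F2393: (66.8971,147.2818) → (61.7626,150.6398) → (60.5065,156.6450) → (63.8645,161.7795) → (69.8697,163.0356) → (75.0042,159.6776) → (76.2603,153.6724) → (72.9023,148.5379) → (66.8971,147.2818) (closed)

[4] `<path>` closed polygon, #ff00ff→score S679 F2393: (130.3317,90.6300) → (69.5494,121.4265) → (120.8629,41.3727) → (97.1678,30.2899) → (130.3317,90.6300) (closed)

[5] `<circle>` circle, #ff00ff→score S679 F2393: (42.7862,78.2358) → (37.7019,90.5103) → (25.4274,95.5946) → (13.1529,90.5103) → (8.0686,78.2358) → (13.1529,65.9613) → (25.4274,60.8770) → (37.7019,65.9613) → (42.7862,78.2358) (closed)

[6] `<polygon>` regular polygon, #ff00ff→score S679 F2393: (38.6900,124.1222) → (37.0260,129.6184) → (39.7359,134.6813) → (45.2321,136.3453) → (50.2950,133.6354) → (51.9590,128.1392) → (49.2491,123.0763) → (43.7529,121.4123) → (38.6900,124.1222) (closed)

; LightBurn 1.7.01
; GRBL device profile, absolute coords
G21
G90
G0 X137.6592 Y79.4110
M3 S679
G1 X121.4502 Y77.2680 F2393
G1 X63.3843 Y6.8544
G1 X125.1591 Y163.9000
G1 X92.4701 Y30.1291
G1 X137.6592 Y79.4110
M5
G0 X82.3668 Y141.9777
M3 S679
G1 X96.3646 Y127.0568 F2393
G1 X108.9451 Y120.6935
G1 X120.2039 Y119.2355
G1 X130.2365 Y119.0309
M5
G0 X66.8971 Y147.2818
M3 S679
G1 X61.7626 Y150.6398 F2393
G1 X60.5065 Y156.6450
G1 X63.8645 Y161.7795
G1 X69.8697 Y163.0356
G1 X75.0042 Y159.6776
G1 X76.2603 Y153.6724
G1 X72.9023 Y148.5379
G1 X66.8971 Y147.2818
M5
G0 X130.3317 Y90.6300
M3 S679
G1 X69.5494 Y121.4265 F2393
G1 X120.8629 Y41.3727
G1 X97.1678 Y30.2899
G1 X130.3317 Y90.6300
M5
G0 X42.7862 Y78.2358
M3 S679
G1 X37.7019 Y90.5103 F2393
G1 X25.4274 Y95.5946
G1 X13.1529 Y90.5103
G1 X8.0686 Y78.2358
G1 X13.1529 Y65.9613
G1 X25.4274 Y60.8770
G1 X37.7019 Y65.9613
G1 X42.7862 Y78.2358
M5
G0 X38.6900 Y124.1222
M3 S679
G1 X37.0260 Y129.6184 F2393
G1 X39.7359 Y134.6813
G1 X45.2321 Y136.3453
G1 X50.2950 Y133.6354
G1 X51.9590 Y128.1392
G1 X49.2491 Y123.0763
G1 X43.7529 Y121.4123
G1 X38.6900 Y124.1222
M5
G0 X0.0000 Y0.0000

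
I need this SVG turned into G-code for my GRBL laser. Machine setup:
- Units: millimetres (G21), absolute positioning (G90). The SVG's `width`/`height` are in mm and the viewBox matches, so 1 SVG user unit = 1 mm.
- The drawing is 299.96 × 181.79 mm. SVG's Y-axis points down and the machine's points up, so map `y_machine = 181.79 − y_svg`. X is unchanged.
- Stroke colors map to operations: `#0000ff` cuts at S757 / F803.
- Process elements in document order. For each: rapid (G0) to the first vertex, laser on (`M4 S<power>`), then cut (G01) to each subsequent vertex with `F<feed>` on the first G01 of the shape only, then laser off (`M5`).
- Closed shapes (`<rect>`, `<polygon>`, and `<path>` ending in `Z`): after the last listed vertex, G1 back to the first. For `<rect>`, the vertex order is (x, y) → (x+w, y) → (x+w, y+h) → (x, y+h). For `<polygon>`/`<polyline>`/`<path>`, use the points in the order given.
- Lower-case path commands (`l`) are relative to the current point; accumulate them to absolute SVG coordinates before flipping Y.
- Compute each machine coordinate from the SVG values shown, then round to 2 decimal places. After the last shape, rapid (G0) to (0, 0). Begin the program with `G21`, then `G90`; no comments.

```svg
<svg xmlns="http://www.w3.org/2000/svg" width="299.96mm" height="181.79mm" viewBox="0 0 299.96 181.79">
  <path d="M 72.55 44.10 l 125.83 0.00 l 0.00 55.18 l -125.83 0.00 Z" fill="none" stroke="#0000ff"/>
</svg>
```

viewBox `0 0 299.96 181.79` with mm width/height → 1 unit = 1 mm. Flip: y_m = 181.79 − y_svg.

**Shape 1** — `<path>` rectangle, stroke `#0000ff` → cut (S757, F803). Machine vertices: (72.55,137.69) → (198.38,137.69) → (198.38,82.51) → (72.55,82.51) → (72.55,137.69). Closed: final G1 returns to the first vertex.

G21
G90
G0 X72.55 Y137.69
M4 S757
G01 X198.38 Y137.69 F803
G01 X198.38 Y82.51
G01 X72.55 Y82.51
G01 X72.55 Y137.69
M5
G0 X0.00 Y0.00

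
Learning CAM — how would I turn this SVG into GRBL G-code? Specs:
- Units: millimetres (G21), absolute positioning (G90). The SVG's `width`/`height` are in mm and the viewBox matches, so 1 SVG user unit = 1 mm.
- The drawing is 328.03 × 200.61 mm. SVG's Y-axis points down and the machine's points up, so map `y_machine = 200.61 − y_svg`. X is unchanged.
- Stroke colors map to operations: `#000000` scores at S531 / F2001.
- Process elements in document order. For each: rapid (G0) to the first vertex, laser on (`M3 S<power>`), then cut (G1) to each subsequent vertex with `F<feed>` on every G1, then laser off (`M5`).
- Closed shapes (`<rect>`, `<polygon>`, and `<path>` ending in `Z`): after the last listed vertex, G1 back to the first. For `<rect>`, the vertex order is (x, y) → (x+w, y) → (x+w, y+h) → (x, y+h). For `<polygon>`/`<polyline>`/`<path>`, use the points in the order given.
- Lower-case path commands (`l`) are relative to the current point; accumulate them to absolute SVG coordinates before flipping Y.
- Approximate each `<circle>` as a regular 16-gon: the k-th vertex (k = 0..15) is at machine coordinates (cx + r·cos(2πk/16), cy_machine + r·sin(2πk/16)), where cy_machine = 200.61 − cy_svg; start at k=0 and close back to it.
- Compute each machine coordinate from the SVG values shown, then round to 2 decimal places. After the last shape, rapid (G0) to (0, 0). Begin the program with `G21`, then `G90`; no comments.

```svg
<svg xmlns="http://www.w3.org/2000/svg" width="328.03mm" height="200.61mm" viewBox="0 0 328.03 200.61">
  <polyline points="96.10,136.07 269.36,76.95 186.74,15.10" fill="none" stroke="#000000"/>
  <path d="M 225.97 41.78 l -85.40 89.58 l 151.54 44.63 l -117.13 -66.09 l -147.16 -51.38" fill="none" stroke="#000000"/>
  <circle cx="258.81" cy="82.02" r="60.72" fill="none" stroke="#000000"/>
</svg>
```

Since the viewBox matches the mm dimensions, user units are millimetres directly. The only transform is the Y-flip y_m = 200.61 − y_svg.

Shape 1 is a open polyline drawn with `<polyline>`. Its stroke #000000 means score at S531, F2001. After flipping Y the toolpath is (96.10,64.54) → (269.36,123.66) → (186.74,185.51).

Shape 2 is a open polyline drawn with `<path>`. Its stroke #000000 means score at S531, F2001. After flipping Y the toolpath is (225.97,158.83) → (140.57,69.25) → (292.11,24.62) → (174.98,90.71) → (27.82,142.09).

Shape 3 is a circle drawn with `<circle>`. Its stroke #000000 means score at S531, F2001. After flipping Y the toolpath is (319.53,118.59) → (314.91,141.83) → (301.75,161.53) → (282.05,174.69) → (258.81,179.31) → (235.57,174.69) → (215.87,161.53) → (202.71,141.83) → (198.09,118.59) → (202.71,95.35) → (215.87,75.65) → (235.57,62.49) → (258.81,57.87) → (282.05,62.49) → (301.75,75.65) → (314.91,95.35) → (319.53,118.59), returning to the start.

G21
G90
G0 X96.10 Y64.54
M3 S531
G1 X269.36 Y123.66 F2001
G1 X186.74 Y185.51 F2001
M5
G0 X225.97 Y158.83
M3 S531
G1 X140.57 Y69.25 F2001
G1 X292.11 Y24.62 F2001
G1 X174.98 Y90.71 F2001
G1 X27.82 Y142.09 F2001
M5
G0 X319.53 Y118.59
M3 S531
G1 X314.91 Y141.83 F2001
G1 X301.75 Y161.53 F2001
G1 X282.05 Y174.69 F2001
G1 X258.81 Y179.31 F2001
G1 X235.57 Y174.69 F2001
G1 X215.87 Y161.53 F2001
G1 X202.71 Y141.83 F2001
G1 X198.09 Y118.59 F2001
G1 X202.71 Y95.35 F2001
G1 X215.87 Y75.65 F2001
G1 X235.57 Y62.49 F2001
G1 X258.81 Y57.87 F2001
G1 X282.05 Y62.49 F2001
G1 X301.75 Y75.65 F2001
G1 X314.91 Y95.35 F2001
G1 X319.53 Y118.59 F2001
M5
G0 X0.00 Y0.00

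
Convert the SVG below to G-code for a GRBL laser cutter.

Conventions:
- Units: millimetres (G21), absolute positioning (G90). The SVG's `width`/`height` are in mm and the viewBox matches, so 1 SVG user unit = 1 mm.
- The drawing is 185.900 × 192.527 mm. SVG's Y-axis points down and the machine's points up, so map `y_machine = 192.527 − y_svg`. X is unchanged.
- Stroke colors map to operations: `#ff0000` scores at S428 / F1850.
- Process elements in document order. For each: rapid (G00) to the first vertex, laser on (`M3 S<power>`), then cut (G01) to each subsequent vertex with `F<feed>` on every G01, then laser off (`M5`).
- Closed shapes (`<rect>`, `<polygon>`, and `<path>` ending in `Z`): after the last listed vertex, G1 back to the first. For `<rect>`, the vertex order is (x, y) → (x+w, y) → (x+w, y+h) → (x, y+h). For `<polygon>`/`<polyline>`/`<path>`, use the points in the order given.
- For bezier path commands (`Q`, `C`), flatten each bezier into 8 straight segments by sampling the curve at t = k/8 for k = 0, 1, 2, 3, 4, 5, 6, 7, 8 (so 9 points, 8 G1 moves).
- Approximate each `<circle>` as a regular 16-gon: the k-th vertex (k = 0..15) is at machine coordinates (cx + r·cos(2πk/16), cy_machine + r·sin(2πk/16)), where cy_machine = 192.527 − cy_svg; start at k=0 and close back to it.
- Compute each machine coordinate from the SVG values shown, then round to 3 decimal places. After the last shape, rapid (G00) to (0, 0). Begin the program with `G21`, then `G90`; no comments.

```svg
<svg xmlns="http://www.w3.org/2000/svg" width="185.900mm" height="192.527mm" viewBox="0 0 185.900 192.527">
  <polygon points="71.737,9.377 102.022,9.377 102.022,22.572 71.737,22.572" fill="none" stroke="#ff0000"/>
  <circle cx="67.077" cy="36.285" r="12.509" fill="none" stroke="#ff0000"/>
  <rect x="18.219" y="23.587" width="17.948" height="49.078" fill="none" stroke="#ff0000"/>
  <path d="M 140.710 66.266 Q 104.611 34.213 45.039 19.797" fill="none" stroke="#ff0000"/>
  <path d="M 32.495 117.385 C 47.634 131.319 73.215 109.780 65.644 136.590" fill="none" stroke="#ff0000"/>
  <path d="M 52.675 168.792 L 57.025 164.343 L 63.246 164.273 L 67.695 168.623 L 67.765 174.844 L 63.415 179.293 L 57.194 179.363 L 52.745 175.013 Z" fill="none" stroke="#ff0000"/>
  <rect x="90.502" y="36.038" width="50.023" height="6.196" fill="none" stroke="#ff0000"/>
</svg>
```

Since the viewBox matches the mm dimensions, user units are millimetres directly. The only transform is the Y-flip y_m = 192.527 − y_svg.

Shape 1 is a rectangle drawn with `<polygon>`. Its stroke #ff0000 means score at S428, F1850. After flipping Y the toolpath is (71.737,183.150) → (102.022,183.150) → (102.022,169.955) → (71.737,169.955) → (71.737,183.150), returning to the start.

Shape 2 is a circle drawn with `<circle>`. Its stroke #ff0000 means score at S428, F1850. After flipping Y the toolpath is (79.586,156.242) → (78.634,161.029) → (75.922,165.087) → (71.864,167.799) → (67.077,168.751) → (62.290,167.799) → (58.232,165.087) → (55.520,161.029) → (54.568,156.242) → (55.520,151.455) → (58.232,147.397) → (62.290,144.685) → (67.077,143.733) → (71.864,144.685) → (75.922,147.397) → (78.634,151.455) → (79.586,156.242), returning to the start.

Shape 3 is a rectangle drawn with `<rect>`. Its stroke #ff0000 means score at S428, F1850. After flipping Y the toolpath is (18.219,168.940) → (36.167,168.940) → (36.167,119.862) → (18.219,119.862) → (18.219,168.940), returning to the start.

Shape 4 is a quadratic bezier drawn with `<path>`. Its stroke #ff0000 means score at S428, F1850. After flipping Y the toolpath is (140.710,126.261) → (131.318,133.999) → (121.193,141.185) → (110.335,147.821) → (98.743,153.905) → (86.417,159.438) → (73.358,164.420) → (59.565,168.850) → (45.039,172.730).

Shape 5 is a cubic bezier drawn with `<path>`. Its stroke #ff0000 means score at S428, F1850. After flipping Y the toolpath is (32.495,75.142) → (38.576,71.416) → (45.126,70.033) → (51.633,70.011) → (57.586,70.368) → (62.474,70.121) → (65.787,68.289) → (67.014,63.888) → (65.644,55.937).

Shape 6 is a regular polygon drawn with `<path>`. Its stroke #ff0000 means score at S428, F1850. After flipping Y the toolpath is (52.675,23.735) → (57.025,28.184) → (63.246,28.254) → (67.695,23.904) → (67.765,17.683) → (63.415,13.234) → (57.194,13.164) → (52.745,17.514) → (52.675,23.735), returning to the start.

Shape 7 is a rectangle drawn with `<rect>`. Its stroke #ff0000 means score at S428, F1850. After flipping Y the toolpath is (90.502,156.489) → (140.525,156.489) → (140.525,150.293) → (90.502,150.293) → (90.502,156.489), returning to the start.

G21
G90
G00 X71.737 Y183.150
M3 S428
G01 X102.022 Y183.150 F1850
G01 X102.022 Y169.955 F1850
G01 X71.737 Y169.955 F1850
G01 X71.737 Y183.150 F1850
M5
G00 X79.586 Y156.242
M3 S428
G01 X78.634 Y161.029 F1850
G01 X75.922 Y165.087 F1850
G01 X71.864 Y167.799 F1850
G01 X67.077 Y168.751 F1850
G01 X62.290 Y167.799 F1850
G01 X58.232 Y165.087 F1850
G01 X55.520 Y161.029 F1850
G01 X54.568 Y156.242 F1850
G01 X55.520 Y151.455 F1850
G01 X58.232 Y147.397 F1850
G01 X62.290 Y144.685 F1850
G01 X67.077 Y143.733 F1850
G01 X71.864 Y144.685 F1850
G01 X75.922 Y147.397 F1850
G01 X78.634 Y151.455 F1850
G01 X79.586 Y156.242 F1850
M5
G00 X18.219 Y168.940
M3 S428
G01 X36.167 Y168.940 F1850
G01 X36.167 Y119.862 F1850
G01 X18.219 Y119.862 F1850
G01 X18.219 Y168.940 F1850
M5
G00 X140.710 Y126.261
M3 S428
G01 X131.318 Y133.999 F1850
G01 X121.193 Y141.185 F1850
G01 X110.335 Y147.821 F1850
G01 X98.743 Y153.905 F1850
G01 X86.417 Y159.438 F1850
G01 X73.358 Y164.420 F1850
G01 X59.565 Y168.850 F1850
G01 X45.039 Y172.730 F1850
M5
G00 X32.495 Y75.142
M3 S428
G01 X38.576 Y71.416 F1850
G01 X45.126 Y70.033 F1850
G01 X51.633 Y70.011 F1850
G01 X57.586 Y70.368 F1850
G01 X62.474 Y70.121 F1850
G01 X65.787 Y68.289 F1850
G01 X67.014 Y63.888 F1850
G01 X65.644 Y55.937 F1850
M5
G00 X52.675 Y23.735
M3 S428
G01 X57.025 Y28.184 F1850
G01 X63.246 Y28.254 F1850
G01 X67.695 Y23.904 F1850
G01 X67.765 Y17.683 F1850
G01 X63.415 Y13.234 F1850
G01 X57.194 Y13.164 F1850
G01 X52.745 Y17.514 F1850
G01 X52.675 Y23.735 F1850
M5
G00 X90.502 Y156.489
M3 S428
G01 X140.525 Y156.489 F1850
G01 X140.525 Y150.293 F1850
G01 X90.502 Y150.293 F1850
G01 X90.502 Y156.489 F1850
M5
G00 X0.000 Y0.000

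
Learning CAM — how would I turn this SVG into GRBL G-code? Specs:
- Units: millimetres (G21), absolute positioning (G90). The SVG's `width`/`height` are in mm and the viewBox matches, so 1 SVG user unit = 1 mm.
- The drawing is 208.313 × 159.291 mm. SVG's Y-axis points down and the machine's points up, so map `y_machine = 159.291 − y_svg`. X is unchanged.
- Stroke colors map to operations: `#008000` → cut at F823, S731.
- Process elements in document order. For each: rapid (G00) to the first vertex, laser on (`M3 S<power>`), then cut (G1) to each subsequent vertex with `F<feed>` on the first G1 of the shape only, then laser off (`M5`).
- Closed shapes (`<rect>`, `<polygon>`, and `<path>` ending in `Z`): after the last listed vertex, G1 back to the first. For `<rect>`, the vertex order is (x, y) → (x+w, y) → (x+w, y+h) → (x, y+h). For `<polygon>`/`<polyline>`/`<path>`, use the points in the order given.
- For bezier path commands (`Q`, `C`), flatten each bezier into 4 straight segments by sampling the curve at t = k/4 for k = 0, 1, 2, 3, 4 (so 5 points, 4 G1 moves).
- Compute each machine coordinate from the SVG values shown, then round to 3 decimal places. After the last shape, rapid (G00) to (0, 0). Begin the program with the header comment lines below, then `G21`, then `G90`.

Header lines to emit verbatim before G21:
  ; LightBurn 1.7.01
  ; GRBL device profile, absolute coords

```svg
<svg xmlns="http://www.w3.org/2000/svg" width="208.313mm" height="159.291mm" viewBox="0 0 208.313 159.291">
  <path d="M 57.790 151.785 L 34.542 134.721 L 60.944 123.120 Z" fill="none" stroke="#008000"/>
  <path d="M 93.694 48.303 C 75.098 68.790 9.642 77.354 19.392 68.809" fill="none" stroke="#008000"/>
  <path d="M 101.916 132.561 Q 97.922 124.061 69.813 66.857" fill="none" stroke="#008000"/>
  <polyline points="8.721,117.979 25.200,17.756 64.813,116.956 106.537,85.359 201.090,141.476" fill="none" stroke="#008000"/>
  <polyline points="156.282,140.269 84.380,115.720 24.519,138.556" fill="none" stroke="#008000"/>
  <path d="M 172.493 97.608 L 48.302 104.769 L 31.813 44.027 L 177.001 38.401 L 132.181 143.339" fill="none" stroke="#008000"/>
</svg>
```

; LightBurn 1.7.01
; GRBL device profile, absolute coords
G21
G90
G00 X57.790 Y7.506
M3 S731
G1 X34.542 Y24.570 F823
G1 X60.944 Y36.171
G1 X57.790 Y7.506
M5
G00 X93.694 Y110.988
M3 S731
G1 X72.868 Y97.939 F823
G1 X45.913 Y89.848
G1 X24.273 Y87.200
G1 X19.392 Y90.482
M5
G00 X101.916 Y26.730
M3 S731
G1 X98.412 Y34.024 F823
G1 X91.893 Y47.406
G1 X82.360 Y66.876
G1 X69.813 Y92.434
M5
G00 X8.721 Y41.312
M3 S731
G1 X25.200 Y141.535 F823
G1 X64.813 Y42.335
G1 X106.537 Y73.932
G1 X201.090 Y17.815
M5
G00 X156.282 Y19.022
M3 S731
G1 X84.380 Y43.571 F823
G1 X24.519 Y20.735
M5
G00 X172.493 Y61.683
M3 S731
G1 X48.302 Y54.522 F823
G1 X31.813 Y115.264
G1 X177.001 Y120.890
G1 X132.181 Y15.952
M5
G00 X0.000 Y0.000

viewBox `0 0 208.313 159.291` with mm width/height → 1 unit = 1 mm. Flip: y_m = 159.291 − y_svg.

**Shape 1** — `<path>` regular polygon, stroke `#008000` → cut (S731, F823). Machine vertices: (57.790,7.506) → (34.542,24.570) → (60.944,36.171) → (57.790,7.506). Closed: final G1 returns to the first vertex.

**Shape 2** — `<path>` cubic bezier, stroke `#008000` → cut (S731, F823). Control points (SVG): P0=(93.694,48.303), P1=(75.098,68.790), P2=(9.642,77.354), P3=(19.392,68.809); sampled at t=k/4. Machine vertices: (93.694,110.988) → (72.868,97.939) → (45.913,89.848) → (24.273,87.200) → (19.392,90.482). Open path.

**Shape 3** — `<path>` quadratic bezier, stroke `#008000` → cut (S731, F823). Control points (SVG): P0=(101.916,132.561), P1=(97.922,124.061), P2=(69.813,66.857); sampled at t=k/4. Machine vertices: (101.916,26.730) → (98.412,34.024) → (91.893,47.406) → (82.360,66.876) → (69.813,92.434). Open path.

**Shape 4** — `<polyline>` open polyline, stroke `#008000` → cut (S731, F823). Machine vertices: (8.721,41.312) → (25.200,141.535) → (64.813,42.335) → (106.537,73.932) → (201.090,17.815). Open path.

**Shape 5** — `<polyline>` open polyline, stroke `#008000` → cut (S731, F823). Machine vertices: (156.282,19.022) → (84.380,43.571) → (24.519,20.735). Open path.

**Shape 6** — `<path>` open polyline, stroke `#008000` → cut (S731, F823). Machine vertices: (172.493,61.683) → (48.302,54.522) → (31.813,115.264) → (177.001,120.890) → (132.181,15.952). Open path.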